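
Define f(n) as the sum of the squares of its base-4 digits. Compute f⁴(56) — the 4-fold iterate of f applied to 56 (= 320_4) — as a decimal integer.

56 = (3,2,0)_4 → 3² + 2² + 0² = 13
13 = (3,1)_4 → 3² + 1² = 10
10 = (2,2)_4 → 2² + 2² = 8
8 = (2,0)_4 → 2² + 0² = 4

4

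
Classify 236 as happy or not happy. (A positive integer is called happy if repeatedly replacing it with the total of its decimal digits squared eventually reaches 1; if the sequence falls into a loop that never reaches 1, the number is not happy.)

236 → 2² + 3² + 6² = 4 + 9 + 36 = 49
49 → 4² + 9² = 16 + 81 = 97
97 → 9² + 7² = 81 + 49 = 130
130 → 1² + 3² + 0² = 1 + 9 + 0 = 10
10 → 1² + 0² = 1 + 0 = 1  — reached 1.

happy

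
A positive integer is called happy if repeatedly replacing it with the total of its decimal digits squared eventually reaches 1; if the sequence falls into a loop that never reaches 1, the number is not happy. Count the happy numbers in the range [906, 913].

906: 906 → 117 → 51 → 26 → 40 → 16 → 37 → 58 → 89 → 145 → 42 → 20 → 4 → 16  (repeats 16)
907: 907 → 130 → 10 → 1  (reaches 1)
908: 908 → 145 → 42 → 20 → 4 → 16 → 37 → 58 → 89 → 145  (repeats 145)
909: 909 → 162 → 41 → 17 → 50 → 25 → 29 → 85 → 89 → 145 → 42 → 20 → 4 → 16 → 37 → 58 → 89  (repeats 89)
910: 910 → 82 → 68 → 100 → 1  (reaches 1)
911: 911 → 83 → 73 → 58 → 89 → 145 → 42 → 20 → 4 → 16 → 37 → 58  (repeats 58)
912: 912 → 86 → 100 → 1  (reaches 1)
913: 913 → 91 → 82 → 68 → 100 → 1  (reaches 1)
happy: 907, 910, 912, 913

4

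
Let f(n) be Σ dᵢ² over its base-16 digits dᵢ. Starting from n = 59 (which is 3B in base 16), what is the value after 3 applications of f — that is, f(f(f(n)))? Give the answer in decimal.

32

59 = (3,11)_16 → 3² + 11² = 9 + 121 = 130
130 = (8,2)_16 → 8² + 2² = 64 + 4 = 68
68 = (4,4)_16 → 4² + 4² = 16 + 16 = 32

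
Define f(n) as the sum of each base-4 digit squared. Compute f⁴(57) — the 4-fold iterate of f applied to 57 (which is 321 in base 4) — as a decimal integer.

57 = (3,2,1)_4 → 3² + 2² + 1² = 9 + 4 + 1 = 14
14 = (3,2)_4 → 3² + 2² = 9 + 4 = 13
13 = (3,1)_4 → 3² + 1² = 9 + 1 = 10
10 = (2,2)_4 → 2² + 2² = 4 + 4 = 8

8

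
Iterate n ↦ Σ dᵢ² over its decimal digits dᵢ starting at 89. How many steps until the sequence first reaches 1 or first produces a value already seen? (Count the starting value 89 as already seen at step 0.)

8

89 → 8² + 9² = 64 + 81 = 145
145 → 1² + 4² + 5² = 1 + 16 + 25 = 42
42 → 4² + 2² = 16 + 4 = 20
20 → 2² + 0² = 4 + 0 = 4
4 → 4² = 16
16 → 1² + 6² = 1 + 36 = 37
37 → 3² + 7² = 9 + 49 = 58
58 → 5² + 8² = 25 + 64 = 89  — 89 repeats.
That took 8 steps.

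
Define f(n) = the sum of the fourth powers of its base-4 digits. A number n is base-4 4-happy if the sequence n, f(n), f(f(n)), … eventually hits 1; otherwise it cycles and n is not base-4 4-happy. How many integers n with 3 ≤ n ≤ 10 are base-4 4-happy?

7

3: 3 → 81 → 3  (repeats 3)
4: 4 → 1  (reaches 1)
5: 5 → 2 → 16 → 1  (reaches 1)
6: 6 → 17 → 2 → 16 → 1  (reaches 1)
7: 7 → 82 → 18 → 17 → 2 → 16 → 1  (reaches 1)
8: 8 → 16 → 1  (reaches 1)
9: 9 → 17 → 2 → 16 → 1  (reaches 1)
10: 10 → 32 → 16 → 1  (reaches 1)
base-4 4-happy: 4, 5, 6, 7, 8, 9, 10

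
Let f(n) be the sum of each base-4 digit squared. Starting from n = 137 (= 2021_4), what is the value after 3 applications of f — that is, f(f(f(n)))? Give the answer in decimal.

137 = (2,0,2,1)_4 → 2² + 0² + 2² + 1² = 4 + 0 + 4 + 1 = 9
9 = (2,1)_4 → 2² + 1² = 4 + 1 = 5
5 = (1,1)_4 → 1² + 1² = 1 + 1 = 2

2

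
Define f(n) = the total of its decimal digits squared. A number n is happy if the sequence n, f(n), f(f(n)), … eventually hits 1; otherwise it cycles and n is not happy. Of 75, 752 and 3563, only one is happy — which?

75: 75 → 74 → 65 → 61 → 37 → 58 → 89 → 145 → 42 → 20 → 4 → 16 → 37  — repeats 37 (not happy)
752: 752 → 78 → 113 → 11 → 2 → 4 → 16 → 37 → 58 → 89 → 145 → 42 → 20 → 4  — repeats 4 (not happy)
3563: 3563 → 79 → 130 → 10 → 1  — reaches 1 (happy)

3563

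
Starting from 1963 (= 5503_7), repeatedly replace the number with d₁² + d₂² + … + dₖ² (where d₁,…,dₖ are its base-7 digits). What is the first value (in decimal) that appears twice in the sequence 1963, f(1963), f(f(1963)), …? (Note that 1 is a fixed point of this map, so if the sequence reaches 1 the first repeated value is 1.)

1963 = (5,5,0,3)_7 → 5² + 5² + 0² + 3² = 59
59 = (1,1,3)_7 → 1² + 1² + 3² = 11
11 = (1,4)_7 → 1² + 4² = 17
17 = (2,3)_7 → 2² + 3² = 13
13 = (1,6)_7 → 1² + 6² = 37
37 = (5,2)_7 → 5² + 2² = 29
29 = (4,1)_7 → 4² + 1² = 17  — 17 already appeared earlier.

17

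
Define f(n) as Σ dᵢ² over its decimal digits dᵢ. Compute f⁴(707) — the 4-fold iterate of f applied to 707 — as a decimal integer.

20

707 → 7² + 0² + 7² = 49 + 0 + 49 = 98
98 → 9² + 8² = 81 + 64 = 145
145 → 1² + 4² + 5² = 1 + 16 + 25 = 42
42 → 4² + 2² = 16 + 4 = 20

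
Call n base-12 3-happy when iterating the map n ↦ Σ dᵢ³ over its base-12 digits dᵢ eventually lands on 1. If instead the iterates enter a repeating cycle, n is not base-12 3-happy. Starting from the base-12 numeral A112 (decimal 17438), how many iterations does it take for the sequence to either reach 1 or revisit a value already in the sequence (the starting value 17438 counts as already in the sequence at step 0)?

12

17438 = (10,1,1,2)_12 → 1010
1010 = (7,0,2)_12 → 351
351 = (2,5,3)_12 → 160
160 = (1,1,4)_12 → 66
66 = (5,6)_12 → 341
341 = (2,4,5)_12 → 197
197 = (1,4,5)_12 → 190
190 = (1,3,10)_12 → 1028
1028 = (7,1,8)_12 → 856
856 = (5,11,4)_12 → 1520
1520 = (10,6,8)_12 → 1728
1728 = (1,0,0,0)_12 → 1  — reached 1.
That took 12 steps.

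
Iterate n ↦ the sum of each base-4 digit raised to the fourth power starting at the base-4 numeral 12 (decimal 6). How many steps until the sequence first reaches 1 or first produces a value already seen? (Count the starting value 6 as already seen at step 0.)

6 = (1,2)_4 → 1⁴ + 2⁴ = 1 + 16 = 17
17 = (1,0,1)_4 → 1⁴ + 0⁴ + 1⁴ = 1 + 0 + 1 = 2
2 = (2)_4 → 2⁴ = 16
16 = (1,0,0)_4 → 1⁴ + 0⁴ + 0⁴ = 1 + 0 + 0 = 1  — reached 1.
That took 4 steps.

4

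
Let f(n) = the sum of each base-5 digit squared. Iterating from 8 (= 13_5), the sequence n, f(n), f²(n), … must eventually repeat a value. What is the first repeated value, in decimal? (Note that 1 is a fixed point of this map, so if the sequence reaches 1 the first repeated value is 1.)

8 = (1,3)_5 → 1² + 3² = 10
10 = (2,0)_5 → 2² + 0² = 4
4 = (4)_5 → 4² = 16
16 = (3,1)_5 → 3² + 1² = 10  — 10 already appeared earlier.

10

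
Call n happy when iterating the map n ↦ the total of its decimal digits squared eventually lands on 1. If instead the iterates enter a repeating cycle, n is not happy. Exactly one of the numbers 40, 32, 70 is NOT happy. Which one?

40

40: 40 → 16 → 37 → 58 → 89 → 145 → 42 → 20 → 4 → 16  — repeats 16 (not happy)
32: 32 → 13 → 10 → 1  — reaches 1 (happy)
70: 70 → 49 → 97 → 130 → 10 → 1  — reaches 1 (happy)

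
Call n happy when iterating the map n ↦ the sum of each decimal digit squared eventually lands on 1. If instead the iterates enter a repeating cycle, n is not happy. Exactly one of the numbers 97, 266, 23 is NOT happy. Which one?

97: 97 → 130 → 10 → 1  — reaches 1 (happy)
266: 266 → 76 → 85 → 89 → 145 → 42 → 20 → 4 → 16 → 37 → 58 → 89  — repeats 89 (not happy)
23: 23 → 13 → 10 → 1  — reaches 1 (happy)

266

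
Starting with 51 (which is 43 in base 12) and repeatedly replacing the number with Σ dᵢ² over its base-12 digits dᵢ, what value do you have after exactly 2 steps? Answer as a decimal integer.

5

51 = (4,3)_12 → 4² + 3² = 25
25 = (2,1)_12 → 2² + 1² = 5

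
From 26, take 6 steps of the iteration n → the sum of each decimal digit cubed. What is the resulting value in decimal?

26 → 2³ + 6³ = 224
224 → 2³ + 2³ + 4³ = 80
80 → 8³ + 0³ = 512
512 → 5³ + 1³ + 2³ = 134
134 → 1³ + 3³ + 4³ = 92
92 → 9³ + 2³ = 737

737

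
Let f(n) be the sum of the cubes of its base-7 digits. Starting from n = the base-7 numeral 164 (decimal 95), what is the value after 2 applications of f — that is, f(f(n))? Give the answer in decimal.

95 = (1,6,4)_7 → 1³ + 6³ + 4³ = 1 + 216 + 64 = 281
281 = (5,5,1)_7 → 5³ + 5³ + 1³ = 125 + 125 + 1 = 251

251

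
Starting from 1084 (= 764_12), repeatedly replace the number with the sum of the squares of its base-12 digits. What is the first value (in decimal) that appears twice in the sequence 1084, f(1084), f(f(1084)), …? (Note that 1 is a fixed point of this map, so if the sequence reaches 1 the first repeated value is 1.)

1084 = (7,6,4)_12 → 7² + 6² + 4² = 49 + 36 + 16 = 101
101 = (8,5)_12 → 8² + 5² = 64 + 25 = 89
89 = (7,5)_12 → 7² + 5² = 49 + 25 = 74
74 = (6,2)_12 → 6² + 2² = 36 + 4 = 40
40 = (3,4)_12 → 3² + 4² = 9 + 16 = 25
25 = (2,1)_12 → 2² + 1² = 4 + 1 = 5
5 = (5)_12 → 5² = 25  — 25 already appeared earlier.

25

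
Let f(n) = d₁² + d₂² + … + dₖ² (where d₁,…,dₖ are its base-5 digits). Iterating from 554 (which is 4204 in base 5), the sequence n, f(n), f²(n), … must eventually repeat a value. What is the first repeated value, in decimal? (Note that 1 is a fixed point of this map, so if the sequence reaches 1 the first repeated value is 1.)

554 = (4,2,0,4)_5 → 4² + 2² + 0² + 4² = 36
36 = (1,2,1)_5 → 1² + 2² + 1² = 6
6 = (1,1)_5 → 1² + 1² = 2
2 = (2)_5 → 2² = 4
4 = (4)_5 → 4² = 16
16 = (3,1)_5 → 3² + 1² = 10
10 = (2,0)_5 → 2² + 0² = 4  — 4 already appeared earlier.

4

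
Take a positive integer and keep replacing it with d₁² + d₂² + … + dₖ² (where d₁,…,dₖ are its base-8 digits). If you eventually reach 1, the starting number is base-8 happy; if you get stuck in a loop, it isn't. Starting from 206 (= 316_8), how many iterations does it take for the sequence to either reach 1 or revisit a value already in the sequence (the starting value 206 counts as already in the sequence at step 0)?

206 = (3,1,6)_8 → 3² + 1² + 6² = 46
46 = (5,6)_8 → 5² + 6² = 61
61 = (7,5)_8 → 7² + 5² = 74
74 = (1,1,2)_8 → 1² + 1² + 2² = 6
6 = (6)_8 → 6² = 36
36 = (4,4)_8 → 4² + 4² = 32
32 = (4,0)_8 → 4² + 0² = 16
16 = (2,0)_8 → 2² + 0² = 4
4 = (4)_8 → 4² = 16  — 16 repeats.
That took 9 steps.

9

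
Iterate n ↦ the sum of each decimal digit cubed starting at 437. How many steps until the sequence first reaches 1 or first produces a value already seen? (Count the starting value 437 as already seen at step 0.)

437 → 4³ + 3³ + 7³ = 434
434 → 4³ + 3³ + 4³ = 155
155 → 1³ + 5³ + 5³ = 251
251 → 2³ + 5³ + 1³ = 134
134 → 1³ + 3³ + 4³ = 92
92 → 9³ + 2³ = 737
737 → 7³ + 3³ + 7³ = 713
713 → 7³ + 1³ + 3³ = 371
371 → 3³ + 7³ + 1³ = 371  — 371 repeats.
That took 9 steps.

9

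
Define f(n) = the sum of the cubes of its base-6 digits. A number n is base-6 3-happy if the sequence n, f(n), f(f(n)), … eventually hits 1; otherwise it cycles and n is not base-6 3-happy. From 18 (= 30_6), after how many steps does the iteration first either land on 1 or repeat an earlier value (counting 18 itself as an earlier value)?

4

18 = (3,0)_6 → 27
27 = (4,3)_6 → 91
91 = (2,3,1)_6 → 36
36 = (1,0,0)_6 → 1  — reached 1.
That took 4 steps.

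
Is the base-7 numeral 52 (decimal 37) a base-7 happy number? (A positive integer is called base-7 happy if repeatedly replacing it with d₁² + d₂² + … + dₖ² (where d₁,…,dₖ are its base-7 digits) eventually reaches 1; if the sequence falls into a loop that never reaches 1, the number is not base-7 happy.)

37 = (5,2)_7 → 5² + 2² = 29
29 = (4,1)_7 → 4² + 1² = 17
17 = (2,3)_7 → 2² + 3² = 13
13 = (1,6)_7 → 1² + 6² = 37  — 37 already seen; the sequence cycles without reaching 1.

not base-7 happy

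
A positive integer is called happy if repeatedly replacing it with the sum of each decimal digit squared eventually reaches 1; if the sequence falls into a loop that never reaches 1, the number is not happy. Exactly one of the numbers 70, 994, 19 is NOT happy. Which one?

70: 70 → 49 → 97 → 130 → 10 → 1  — reaches 1 (happy)
994: 994 → 178 → 114 → 18 → 65 → 61 → 37 → 58 → 89 → 145 → 42 → 20 → 4 → 16 → 37  — repeats 37 (not happy)
19: 19 → 82 → 68 → 100 → 1  — reaches 1 (happy)

994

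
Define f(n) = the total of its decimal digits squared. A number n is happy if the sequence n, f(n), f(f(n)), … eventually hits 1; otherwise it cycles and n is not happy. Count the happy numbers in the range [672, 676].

672: 672 → 89 → 145 → 42 → 20 → 4 → 16 → 37 → 58 → 89  — not happy
673: 673 → 94 → 97 → 130 → 10 → 1  — happy
674: 674 → 101 → 2 → 4 → 16 → 37 → 58 → 89 → 145 → 42 → 20 → 4  — not happy
675: 675 → 110 → 2 → 4 → 16 → 37 → 58 → 89 → 145 → 42 → 20 → 4  — not happy
676: 676 → 121 → 6 → 36 → 45 → 41 → 17 → 50 → 25 → 29 → 85 → 89 → 145 → 42 → 20 → 4 → 16 → 37 → 58 → 89  — not happy
happy: 673

1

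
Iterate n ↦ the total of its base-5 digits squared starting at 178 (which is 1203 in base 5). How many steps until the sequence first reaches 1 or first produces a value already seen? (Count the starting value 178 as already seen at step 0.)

178 = (1,2,0,3)_5 → 14
14 = (2,4)_5 → 20
20 = (4,0)_5 → 16
16 = (3,1)_5 → 10
10 = (2,0)_5 → 4
4 = (4)_5 → 16  — 16 repeats.
That took 6 steps.

6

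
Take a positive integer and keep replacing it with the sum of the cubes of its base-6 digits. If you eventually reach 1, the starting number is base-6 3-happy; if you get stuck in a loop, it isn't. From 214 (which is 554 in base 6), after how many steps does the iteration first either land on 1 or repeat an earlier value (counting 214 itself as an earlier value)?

214 = (5,5,4)_6 → 5³ + 5³ + 4³ = 125 + 125 + 64 = 314
314 = (1,2,4,2)_6 → 1³ + 2³ + 4³ + 2³ = 1 + 8 + 64 + 8 = 81
81 = (2,1,3)_6 → 2³ + 1³ + 3³ = 8 + 1 + 27 = 36
36 = (1,0,0)_6 → 1³ + 0³ + 0³ = 1 + 0 + 0 = 1  — reached 1.
That took 4 steps.

4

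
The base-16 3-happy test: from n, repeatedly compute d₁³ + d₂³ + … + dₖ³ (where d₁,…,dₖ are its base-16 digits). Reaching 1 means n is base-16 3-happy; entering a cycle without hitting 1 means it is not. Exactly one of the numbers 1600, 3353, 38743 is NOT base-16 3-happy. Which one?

1600: 1600 → 280 → 514 → 16 → 1  — reaches 1 (base-16 3-happy)
3353: 3353 → 2927 → 4922 → 1055 → 3440 → 2540 → 5201 → 191 → 4706 → 233 → 3473 → 2927  — repeats 2927 (not base-16 3-happy)
38743: 38743 → 1540 → 280 → 514 → 16 → 1  — reaches 1 (base-16 3-happy)

3353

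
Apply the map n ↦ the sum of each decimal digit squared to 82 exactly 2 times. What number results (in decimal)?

82 → 8² + 2² = 68
68 → 6² + 8² = 100

100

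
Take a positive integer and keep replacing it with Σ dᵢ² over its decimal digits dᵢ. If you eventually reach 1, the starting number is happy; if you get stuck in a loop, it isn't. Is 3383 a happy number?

happy

3383 → 91
91 → 82
82 → 68
68 → 100
100 → 1  — reached 1.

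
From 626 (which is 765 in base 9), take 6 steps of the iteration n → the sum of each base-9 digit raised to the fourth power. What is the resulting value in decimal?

1956

626 = (7,6,5)_9 → 7⁴ + 6⁴ + 5⁴ = 4322
4322 = (5,8,3,2)_9 → 5⁴ + 8⁴ + 3⁴ + 2⁴ = 4818
4818 = (6,5,4,3)_9 → 6⁴ + 5⁴ + 4⁴ + 3⁴ = 2258
2258 = (3,0,7,8)_9 → 3⁴ + 0⁴ + 7⁴ + 8⁴ = 6578
6578 = (1,0,0,1,8)_9 → 1⁴ + 0⁴ + 0⁴ + 1⁴ + 8⁴ = 4098
4098 = (5,5,5,3)_9 → 5⁴ + 5⁴ + 5⁴ + 3⁴ = 1956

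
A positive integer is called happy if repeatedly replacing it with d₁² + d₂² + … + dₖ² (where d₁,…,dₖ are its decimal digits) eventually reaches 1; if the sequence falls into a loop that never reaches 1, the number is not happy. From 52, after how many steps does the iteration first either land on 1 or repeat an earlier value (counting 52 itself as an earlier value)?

11

52 → 29
29 → 85
85 → 89
89 → 145
145 → 42
42 → 20
20 → 4
4 → 16
16 → 37
37 → 58
58 → 89  — 89 repeats.
That took 11 steps.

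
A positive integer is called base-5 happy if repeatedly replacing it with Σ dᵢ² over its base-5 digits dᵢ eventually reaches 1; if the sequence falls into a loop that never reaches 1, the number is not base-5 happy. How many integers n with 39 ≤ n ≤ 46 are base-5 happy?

39: 39 → 21 → 17 → 13 → 13  — not base-5 happy
40: 40 → 10 → 4 → 16 → 10  — not base-5 happy
41: 41 → 11 → 5 → 1  — base-5 happy
42: 42 → 14 → 20 → 16 → 10 → 4 → 16  — not base-5 happy
43: 43 → 19 → 25 → 1  — base-5 happy
44: 44 → 26 → 2 → 4 → 16 → 10 → 4  — not base-5 happy
45: 45 → 17 → 13 → 13  — not base-5 happy
46: 46 → 18 → 18  — not base-5 happy
base-5 happy: 41, 43

2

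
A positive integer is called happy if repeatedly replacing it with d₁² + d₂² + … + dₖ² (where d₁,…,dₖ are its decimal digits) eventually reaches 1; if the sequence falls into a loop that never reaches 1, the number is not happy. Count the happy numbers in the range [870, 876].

870: 870 → 113 → 11 → 2 → 4 → 16 → 37 → 58 → 89 → 145 → 42 → 20 → 4  (repeats 4)
871: 871 → 114 → 18 → 65 → 61 → 37 → 58 → 89 → 145 → 42 → 20 → 4 → 16 → 37  (repeats 37)
872: 872 → 117 → 51 → 26 → 40 → 16 → 37 → 58 → 89 → 145 → 42 → 20 → 4 → 16  (repeats 16)
873: 873 → 122 → 9 → 81 → 65 → 61 → 37 → 58 → 89 → 145 → 42 → 20 → 4 → 16 → 37  (repeats 37)
874: 874 → 129 → 86 → 100 → 1  (reaches 1)
875: 875 → 138 → 74 → 65 → 61 → 37 → 58 → 89 → 145 → 42 → 20 → 4 → 16 → 37  (repeats 37)
876: 876 → 149 → 98 → 145 → 42 → 20 → 4 → 16 → 37 → 58 → 89 → 145  (repeats 145)
happy: 874

1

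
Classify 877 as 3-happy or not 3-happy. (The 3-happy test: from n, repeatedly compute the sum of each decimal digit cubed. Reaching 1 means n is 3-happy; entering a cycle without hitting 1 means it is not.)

3-happy

877 → 8³ + 7³ + 7³ = 512 + 343 + 343 = 1198
1198 → 1³ + 1³ + 9³ + 8³ = 1 + 1 + 729 + 512 = 1243
1243 → 1³ + 2³ + 4³ + 3³ = 1 + 8 + 64 + 27 = 100
100 → 1³ + 0³ + 0³ = 1 + 0 + 0 = 1  — reached 1.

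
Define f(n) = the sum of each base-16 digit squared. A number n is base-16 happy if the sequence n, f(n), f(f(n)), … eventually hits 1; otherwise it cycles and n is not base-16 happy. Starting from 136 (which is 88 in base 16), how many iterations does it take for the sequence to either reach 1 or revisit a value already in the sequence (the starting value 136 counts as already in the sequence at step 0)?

4

136 = (8,8)_16 → 128
128 = (8,0)_16 → 64
64 = (4,0)_16 → 16
16 = (1,0)_16 → 1  — reached 1.
That took 4 steps.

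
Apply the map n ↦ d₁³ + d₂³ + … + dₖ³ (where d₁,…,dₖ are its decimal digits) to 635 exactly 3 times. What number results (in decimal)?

593

635 → 6³ + 3³ + 5³ = 216 + 27 + 125 = 368
368 → 3³ + 6³ + 8³ = 27 + 216 + 512 = 755
755 → 7³ + 5³ + 5³ = 343 + 125 + 125 = 593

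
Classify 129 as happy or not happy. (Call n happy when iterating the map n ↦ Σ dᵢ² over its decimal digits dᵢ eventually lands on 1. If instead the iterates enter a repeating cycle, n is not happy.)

happy

129 → 1² + 2² + 9² = 86
86 → 8² + 6² = 100
100 → 1² + 0² + 0² = 1  — reached 1.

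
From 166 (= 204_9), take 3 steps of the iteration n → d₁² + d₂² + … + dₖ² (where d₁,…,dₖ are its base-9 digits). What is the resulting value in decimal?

166 = (2,0,4)_9 → 2² + 0² + 4² = 4 + 0 + 16 = 20
20 = (2,2)_9 → 2² + 2² = 4 + 4 = 8
8 = (8)_9 → 8² = 64

64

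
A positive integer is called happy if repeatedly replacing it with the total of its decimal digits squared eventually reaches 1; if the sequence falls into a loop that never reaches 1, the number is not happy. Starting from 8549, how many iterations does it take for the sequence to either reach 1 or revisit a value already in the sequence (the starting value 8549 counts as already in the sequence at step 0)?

12

8549 → 8² + 5² + 4² + 9² = 64 + 25 + 16 + 81 = 186
186 → 1² + 8² + 6² = 1 + 64 + 36 = 101
101 → 1² + 0² + 1² = 1 + 0 + 1 = 2
2 → 2² = 4
4 → 4² = 16
16 → 1² + 6² = 1 + 36 = 37
37 → 3² + 7² = 9 + 49 = 58
58 → 5² + 8² = 25 + 64 = 89
89 → 8² + 9² = 64 + 81 = 145
145 → 1² + 4² + 5² = 1 + 16 + 25 = 42
42 → 4² + 2² = 16 + 4 = 20
20 → 2² + 0² = 4 + 0 = 4  — 4 repeats.
That took 12 steps.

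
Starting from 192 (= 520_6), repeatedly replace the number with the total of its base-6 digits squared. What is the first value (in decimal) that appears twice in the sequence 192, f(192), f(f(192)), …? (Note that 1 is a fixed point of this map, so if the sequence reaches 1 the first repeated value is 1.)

29

192 = (5,2,0)_6 → 5² + 2² + 0² = 25 + 4 + 0 = 29
29 = (4,5)_6 → 4² + 5² = 16 + 25 = 41
41 = (1,0,5)_6 → 1² + 0² + 5² = 1 + 0 + 25 = 26
26 = (4,2)_6 → 4² + 2² = 16 + 4 = 20
20 = (3,2)_6 → 3² + 2² = 9 + 4 = 13
13 = (2,1)_6 → 2² + 1² = 4 + 1 = 5
5 = (5)_6 → 5² = 25
25 = (4,1)_6 → 4² + 1² = 16 + 1 = 17
17 = (2,5)_6 → 2² + 5² = 4 + 25 = 29  — 29 already appeared earlier.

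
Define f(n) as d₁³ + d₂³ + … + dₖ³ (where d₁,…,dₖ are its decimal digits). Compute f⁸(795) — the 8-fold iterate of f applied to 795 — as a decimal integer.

795 → 7³ + 9³ + 5³ = 1197
1197 → 1³ + 1³ + 9³ + 7³ = 1074
1074 → 1³ + 0³ + 7³ + 4³ = 408
408 → 4³ + 0³ + 8³ = 576
576 → 5³ + 7³ + 6³ = 684
684 → 6³ + 8³ + 4³ = 792
792 → 7³ + 9³ + 2³ = 1080
1080 → 1³ + 0³ + 8³ + 0³ = 513

513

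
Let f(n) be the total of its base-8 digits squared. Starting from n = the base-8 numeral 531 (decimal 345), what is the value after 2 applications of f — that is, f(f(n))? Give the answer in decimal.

25

345 = (5,3,1)_8 → 5² + 3² + 1² = 35
35 = (4,3)_8 → 4² + 3² = 25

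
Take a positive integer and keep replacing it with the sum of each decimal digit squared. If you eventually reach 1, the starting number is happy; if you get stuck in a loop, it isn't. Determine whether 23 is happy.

happy

23 → 13
13 → 10
10 → 1  — reached 1.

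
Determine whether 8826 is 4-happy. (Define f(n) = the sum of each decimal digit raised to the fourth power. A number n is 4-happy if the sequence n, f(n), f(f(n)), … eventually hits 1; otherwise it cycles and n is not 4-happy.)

not 4-happy

8826 → 9504
9504 → 7442
7442 → 2929
2929 → 13154
13154 → 964
964 → 8113
8113 → 4179
4179 → 9219
9219 → 13139
13139 → 6725
6725 → 4338
4338 → 4514
4514 → 1138
1138 → 4179  — 4179 already seen; the sequence cycles without reaching 1.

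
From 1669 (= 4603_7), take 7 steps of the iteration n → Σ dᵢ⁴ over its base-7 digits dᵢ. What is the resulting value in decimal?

1459

1669 = (4,6,0,3)_7 → 4⁴ + 6⁴ + 0⁴ + 3⁴ = 1633
1633 = (4,5,2,2)_7 → 4⁴ + 5⁴ + 2⁴ + 2⁴ = 913
913 = (2,4,4,3)_7 → 2⁴ + 4⁴ + 4⁴ + 3⁴ = 609
609 = (1,5,3,0)_7 → 1⁴ + 5⁴ + 3⁴ + 0⁴ = 707
707 = (2,0,3,0)_7 → 2⁴ + 0⁴ + 3⁴ + 0⁴ = 97
97 = (1,6,6)_7 → 1⁴ + 6⁴ + 6⁴ = 2593
2593 = (1,0,3,6,3)_7 → 1⁴ + 0⁴ + 3⁴ + 6⁴ + 3⁴ = 1459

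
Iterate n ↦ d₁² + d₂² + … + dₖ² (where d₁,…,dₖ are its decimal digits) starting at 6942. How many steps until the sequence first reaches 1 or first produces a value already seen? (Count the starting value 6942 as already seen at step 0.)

12

6942 → 6² + 9² + 4² + 2² = 137
137 → 1² + 3² + 7² = 59
59 → 5² + 9² = 106
106 → 1² + 0² + 6² = 37
37 → 3² + 7² = 58
58 → 5² + 8² = 89
89 → 8² + 9² = 145
145 → 1² + 4² + 5² = 42
42 → 4² + 2² = 20
20 → 2² + 0² = 4
4 → 4² = 16
16 → 1² + 6² = 37  — 37 repeats.
That took 12 steps.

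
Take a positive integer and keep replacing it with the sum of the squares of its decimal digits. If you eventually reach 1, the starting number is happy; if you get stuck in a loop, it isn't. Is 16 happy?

16 → 37
37 → 58
58 → 89
89 → 145
145 → 42
42 → 20
20 → 4
4 → 16  — 16 already seen; the sequence cycles without reaching 1.

not happy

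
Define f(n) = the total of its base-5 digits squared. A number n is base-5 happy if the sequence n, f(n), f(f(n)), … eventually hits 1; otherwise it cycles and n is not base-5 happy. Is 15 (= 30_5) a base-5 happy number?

not base-5 happy

15 = (3,0)_5 → 3² + 0² = 9 + 0 = 9
9 = (1,4)_5 → 1² + 4² = 1 + 16 = 17
17 = (3,2)_5 → 3² + 2² = 9 + 4 = 13
13 = (2,3)_5 → 2² + 3² = 4 + 9 = 13  — 13 already seen; the sequence cycles without reaching 1.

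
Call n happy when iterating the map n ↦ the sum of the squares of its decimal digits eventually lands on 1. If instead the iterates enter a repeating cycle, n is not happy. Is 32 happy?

32 → 3² + 2² = 13
13 → 1² + 3² = 10
10 → 1² + 0² = 1  — reached 1.

happy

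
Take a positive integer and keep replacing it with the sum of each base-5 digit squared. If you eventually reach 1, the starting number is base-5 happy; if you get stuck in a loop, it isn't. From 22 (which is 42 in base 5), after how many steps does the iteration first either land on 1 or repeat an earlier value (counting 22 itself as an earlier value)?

5

22 = (4,2)_5 → 4² + 2² = 20
20 = (4,0)_5 → 4² + 0² = 16
16 = (3,1)_5 → 3² + 1² = 10
10 = (2,0)_5 → 2² + 0² = 4
4 = (4)_5 → 4² = 16  — 16 repeats.
That took 5 steps.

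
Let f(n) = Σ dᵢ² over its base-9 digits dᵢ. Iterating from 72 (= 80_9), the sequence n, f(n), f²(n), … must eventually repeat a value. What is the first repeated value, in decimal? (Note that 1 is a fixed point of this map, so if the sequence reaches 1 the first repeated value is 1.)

72 = (8,0)_9 → 8² + 0² = 64
64 = (7,1)_9 → 7² + 1² = 50
50 = (5,5)_9 → 5² + 5² = 50  — 50 already appeared earlier.

50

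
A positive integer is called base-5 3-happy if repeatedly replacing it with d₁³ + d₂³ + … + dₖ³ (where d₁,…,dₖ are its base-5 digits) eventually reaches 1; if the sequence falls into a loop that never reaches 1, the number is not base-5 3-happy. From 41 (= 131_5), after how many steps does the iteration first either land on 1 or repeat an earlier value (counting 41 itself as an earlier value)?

41 = (1,3,1)_5 → 29
29 = (1,0,4)_5 → 65
65 = (2,3,0)_5 → 35
35 = (1,2,0)_5 → 9
9 = (1,4)_5 → 65  — 65 repeats.
That took 5 steps.

5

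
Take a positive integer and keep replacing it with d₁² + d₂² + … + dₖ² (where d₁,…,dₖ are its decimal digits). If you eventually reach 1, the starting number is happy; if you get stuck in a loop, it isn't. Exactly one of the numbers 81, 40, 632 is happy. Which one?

81: 81 → 65 → 61 → 37 → 58 → 89 → 145 → 42 → 20 → 4 → 16 → 37  — repeats 37 (not happy)
40: 40 → 16 → 37 → 58 → 89 → 145 → 42 → 20 → 4 → 16  — repeats 16 (not happy)
632: 632 → 49 → 97 → 130 → 10 → 1  — reaches 1 (happy)

632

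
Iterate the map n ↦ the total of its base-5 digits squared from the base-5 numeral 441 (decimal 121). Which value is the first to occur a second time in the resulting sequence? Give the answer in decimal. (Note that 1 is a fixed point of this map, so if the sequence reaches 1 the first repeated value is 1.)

1

121 = (4,4,1)_5 → 33
33 = (1,1,3)_5 → 11
11 = (2,1)_5 → 5
5 = (1,0)_5 → 1  — reached the fixed point 1.
1 → 1, so 1 is the first repeated value.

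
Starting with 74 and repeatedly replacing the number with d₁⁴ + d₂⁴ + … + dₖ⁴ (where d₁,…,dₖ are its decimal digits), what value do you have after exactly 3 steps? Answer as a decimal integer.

4514

74 → 7⁴ + 4⁴ = 2401 + 256 = 2657
2657 → 2⁴ + 6⁴ + 5⁴ + 7⁴ = 16 + 1296 + 625 + 2401 = 4338
4338 → 4⁴ + 3⁴ + 3⁴ + 8⁴ = 256 + 81 + 81 + 4096 = 4514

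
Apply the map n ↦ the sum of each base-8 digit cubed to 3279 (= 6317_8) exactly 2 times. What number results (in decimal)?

3279 = (6,3,1,7)_8 → 587
587 = (1,1,1,3)_8 → 30

30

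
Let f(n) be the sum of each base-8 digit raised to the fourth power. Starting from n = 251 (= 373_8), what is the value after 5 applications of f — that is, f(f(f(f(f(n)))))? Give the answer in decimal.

251 = (3,7,3)_8 → 3⁴ + 7⁴ + 3⁴ = 2563
2563 = (5,0,0,3)_8 → 5⁴ + 0⁴ + 0⁴ + 3⁴ = 706
706 = (1,3,0,2)_8 → 1⁴ + 3⁴ + 0⁴ + 2⁴ = 98
98 = (1,4,2)_8 → 1⁴ + 4⁴ + 2⁴ = 273
273 = (4,2,1)_8 → 4⁴ + 2⁴ + 1⁴ = 273

273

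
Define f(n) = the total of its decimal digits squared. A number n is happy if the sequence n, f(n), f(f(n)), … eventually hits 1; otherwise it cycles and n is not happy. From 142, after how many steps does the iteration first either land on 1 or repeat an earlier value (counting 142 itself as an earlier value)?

14

142 → 1² + 4² + 2² = 1 + 16 + 4 = 21
21 → 2² + 1² = 4 + 1 = 5
5 → 5² = 25
25 → 2² + 5² = 4 + 25 = 29
29 → 2² + 9² = 4 + 81 = 85
85 → 8² + 5² = 64 + 25 = 89
89 → 8² + 9² = 64 + 81 = 145
145 → 1² + 4² + 5² = 1 + 16 + 25 = 42
42 → 4² + 2² = 16 + 4 = 20
20 → 2² + 0² = 4 + 0 = 4
4 → 4² = 16
16 → 1² + 6² = 1 + 36 = 37
37 → 3² + 7² = 9 + 49 = 58
58 → 5² + 8² = 25 + 64 = 89  — 89 repeats.
That took 14 steps.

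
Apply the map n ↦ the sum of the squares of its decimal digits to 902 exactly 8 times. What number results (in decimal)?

902 → 9² + 0² + 2² = 81 + 0 + 4 = 85
85 → 8² + 5² = 64 + 25 = 89
89 → 8² + 9² = 64 + 81 = 145
145 → 1² + 4² + 5² = 1 + 16 + 25 = 42
42 → 4² + 2² = 16 + 4 = 20
20 → 2² + 0² = 4 + 0 = 4
4 → 4² = 16
16 → 1² + 6² = 1 + 36 = 37

37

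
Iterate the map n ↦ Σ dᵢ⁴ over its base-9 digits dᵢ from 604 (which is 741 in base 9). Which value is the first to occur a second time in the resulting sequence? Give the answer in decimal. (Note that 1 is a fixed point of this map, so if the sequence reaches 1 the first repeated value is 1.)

722

604 = (7,4,1)_9 → 7⁴ + 4⁴ + 1⁴ = 2658
2658 = (3,5,7,3)_9 → 3⁴ + 5⁴ + 7⁴ + 3⁴ = 3188
3188 = (4,3,3,2)_9 → 4⁴ + 3⁴ + 3⁴ + 2⁴ = 434
434 = (5,3,2)_9 → 5⁴ + 3⁴ + 2⁴ = 722
722 = (8,8,2)_9 → 8⁴ + 8⁴ + 2⁴ = 8208
8208 = (1,2,2,3,0)_9 → 1⁴ + 2⁴ + 2⁴ + 3⁴ + 0⁴ = 114
114 = (1,3,6)_9 → 1⁴ + 3⁴ + 6⁴ = 1378
1378 = (1,8,0,1)_9 → 1⁴ + 8⁴ + 0⁴ + 1⁴ = 4098
4098 = (5,5,5,3)_9 → 5⁴ + 5⁴ + 5⁴ + 3⁴ = 1956
1956 = (2,6,1,3)_9 → 2⁴ + 6⁴ + 1⁴ + 3⁴ = 1394
1394 = (1,8,1,8)_9 → 1⁴ + 8⁴ + 1⁴ + 8⁴ = 8194
8194 = (1,2,2,1,4)_9 → 1⁴ + 2⁴ + 2⁴ + 1⁴ + 4⁴ = 290
290 = (3,5,2)_9 → 3⁴ + 5⁴ + 2⁴ = 722  — 722 already appeared earlier.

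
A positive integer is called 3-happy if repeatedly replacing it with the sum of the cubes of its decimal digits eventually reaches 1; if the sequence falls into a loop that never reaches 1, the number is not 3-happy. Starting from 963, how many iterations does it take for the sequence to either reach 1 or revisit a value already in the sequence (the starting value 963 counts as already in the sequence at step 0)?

5

963 → 9³ + 6³ + 3³ = 729 + 216 + 27 = 972
972 → 9³ + 7³ + 2³ = 729 + 343 + 8 = 1080
1080 → 1³ + 0³ + 8³ + 0³ = 1 + 0 + 512 + 0 = 513
513 → 5³ + 1³ + 3³ = 125 + 1 + 27 = 153
153 → 1³ + 5³ + 3³ = 1 + 125 + 27 = 153  — 153 repeats.
That took 5 steps.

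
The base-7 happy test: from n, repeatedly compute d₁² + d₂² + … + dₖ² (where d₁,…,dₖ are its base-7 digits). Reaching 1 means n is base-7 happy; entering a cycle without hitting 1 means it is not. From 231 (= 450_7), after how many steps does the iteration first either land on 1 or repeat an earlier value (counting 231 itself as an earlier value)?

5

231 = (4,5,0)_7 → 41
41 = (5,6)_7 → 61
61 = (1,1,5)_7 → 27
27 = (3,6)_7 → 45
45 = (6,3)_7 → 45  — 45 repeats.
That took 5 steps.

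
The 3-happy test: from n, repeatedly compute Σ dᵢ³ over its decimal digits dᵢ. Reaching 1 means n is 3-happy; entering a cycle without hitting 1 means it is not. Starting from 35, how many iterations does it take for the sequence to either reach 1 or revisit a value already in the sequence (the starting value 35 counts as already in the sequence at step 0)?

35 → 3³ + 5³ = 152
152 → 1³ + 5³ + 2³ = 134
134 → 1³ + 3³ + 4³ = 92
92 → 9³ + 2³ = 737
737 → 7³ + 3³ + 7³ = 713
713 → 7³ + 1³ + 3³ = 371
371 → 3³ + 7³ + 1³ = 371  — 371 repeats.
That took 7 steps.

7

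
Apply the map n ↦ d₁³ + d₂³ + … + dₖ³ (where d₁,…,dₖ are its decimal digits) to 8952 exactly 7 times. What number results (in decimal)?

432

8952 → 8³ + 9³ + 5³ + 2³ = 1374
1374 → 1³ + 3³ + 7³ + 4³ = 435
435 → 4³ + 3³ + 5³ = 216
216 → 2³ + 1³ + 6³ = 225
225 → 2³ + 2³ + 5³ = 141
141 → 1³ + 4³ + 1³ = 66
66 → 6³ + 6³ = 432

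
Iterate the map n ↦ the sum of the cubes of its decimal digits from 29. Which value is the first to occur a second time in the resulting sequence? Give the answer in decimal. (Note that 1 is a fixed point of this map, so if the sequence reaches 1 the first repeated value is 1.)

29 → 2³ + 9³ = 8 + 729 = 737
737 → 7³ + 3³ + 7³ = 343 + 27 + 343 = 713
713 → 7³ + 1³ + 3³ = 343 + 1 + 27 = 371
371 → 3³ + 7³ + 1³ = 27 + 343 + 1 = 371  — 371 already appeared earlier.

371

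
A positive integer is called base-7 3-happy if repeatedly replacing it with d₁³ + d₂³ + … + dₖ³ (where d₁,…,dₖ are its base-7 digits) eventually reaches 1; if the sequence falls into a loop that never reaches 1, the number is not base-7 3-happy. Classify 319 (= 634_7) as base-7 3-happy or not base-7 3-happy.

base-7 3-happy

319 = (6,3,4)_7 → 6³ + 3³ + 4³ = 307
307 = (6,1,6)_7 → 6³ + 1³ + 6³ = 433
433 = (1,1,5,6)_7 → 1³ + 1³ + 5³ + 6³ = 343
343 = (1,0,0,0)_7 → 1³ + 0³ + 0³ + 0³ = 1  — reached 1.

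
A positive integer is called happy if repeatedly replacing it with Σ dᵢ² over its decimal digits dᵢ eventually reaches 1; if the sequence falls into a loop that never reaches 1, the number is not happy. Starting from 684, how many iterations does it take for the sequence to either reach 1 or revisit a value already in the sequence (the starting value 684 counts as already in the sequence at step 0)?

684 → 116
116 → 38
38 → 73
73 → 58
58 → 89
89 → 145
145 → 42
42 → 20
20 → 4
4 → 16
16 → 37
37 → 58  — 58 repeats.
That took 12 steps.

12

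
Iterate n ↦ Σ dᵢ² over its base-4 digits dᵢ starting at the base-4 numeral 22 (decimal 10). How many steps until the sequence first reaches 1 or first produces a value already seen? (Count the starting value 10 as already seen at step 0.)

10 = (2,2)_4 → 8
8 = (2,0)_4 → 4
4 = (1,0)_4 → 1  — reached 1.
That took 3 steps.

3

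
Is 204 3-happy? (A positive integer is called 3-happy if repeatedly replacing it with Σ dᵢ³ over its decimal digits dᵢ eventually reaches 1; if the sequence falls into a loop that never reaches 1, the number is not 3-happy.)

204 → 2³ + 0³ + 4³ = 8 + 0 + 64 = 72
72 → 7³ + 2³ = 343 + 8 = 351
351 → 3³ + 5³ + 1³ = 27 + 125 + 1 = 153
153 → 1³ + 5³ + 3³ = 1 + 125 + 27 = 153  — 153 already seen; the sequence cycles without reaching 1.

not 3-happy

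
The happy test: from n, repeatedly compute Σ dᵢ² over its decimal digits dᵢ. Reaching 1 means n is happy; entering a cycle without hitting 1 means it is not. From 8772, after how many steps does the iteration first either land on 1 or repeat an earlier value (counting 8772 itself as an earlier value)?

11

8772 → 8² + 7² + 7² + 2² = 64 + 49 + 49 + 4 = 166
166 → 1² + 6² + 6² = 1 + 36 + 36 = 73
73 → 7² + 3² = 49 + 9 = 58
58 → 5² + 8² = 25 + 64 = 89
89 → 8² + 9² = 64 + 81 = 145
145 → 1² + 4² + 5² = 1 + 16 + 25 = 42
42 → 4² + 2² = 16 + 4 = 20
20 → 2² + 0² = 4 + 0 = 4
4 → 4² = 16
16 → 1² + 6² = 1 + 36 = 37
37 → 3² + 7² = 9 + 49 = 58  — 58 repeats.
That took 11 steps.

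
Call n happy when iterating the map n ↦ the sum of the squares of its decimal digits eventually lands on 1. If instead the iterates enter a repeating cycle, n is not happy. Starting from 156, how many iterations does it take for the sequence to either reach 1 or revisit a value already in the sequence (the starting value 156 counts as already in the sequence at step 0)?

156 → 1² + 5² + 6² = 62
62 → 6² + 2² = 40
40 → 4² + 0² = 16
16 → 1² + 6² = 37
37 → 3² + 7² = 58
58 → 5² + 8² = 89
89 → 8² + 9² = 145
145 → 1² + 4² + 5² = 42
42 → 4² + 2² = 20
20 → 2² + 0² = 4
4 → 4² = 16  — 16 repeats.
That took 11 steps.

11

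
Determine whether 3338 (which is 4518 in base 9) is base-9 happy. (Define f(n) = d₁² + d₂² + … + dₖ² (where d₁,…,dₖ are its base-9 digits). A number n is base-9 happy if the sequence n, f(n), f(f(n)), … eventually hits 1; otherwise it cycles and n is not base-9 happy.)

3338 = (4,5,1,8)_9 → 106
106 = (1,2,7)_9 → 54
54 = (6,0)_9 → 36
36 = (4,0)_9 → 16
16 = (1,7)_9 → 50
50 = (5,5)_9 → 50  — 50 already seen; the sequence cycles without reaching 1.

not base-9 happy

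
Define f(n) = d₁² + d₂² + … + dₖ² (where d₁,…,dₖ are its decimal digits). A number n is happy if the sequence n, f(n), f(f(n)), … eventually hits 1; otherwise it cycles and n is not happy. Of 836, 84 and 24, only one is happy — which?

836

836: 836 → 109 → 82 → 68 → 100 → 1  — reaches 1 (happy)
84: 84 → 80 → 64 → 52 → 29 → 85 → 89 → 145 → 42 → 20 → 4 → 16 → 37 → 58 → 89  — repeats 89 (not happy)
24: 24 → 20 → 4 → 16 → 37 → 58 → 89 → 145 → 42 → 20  — repeats 20 (not happy)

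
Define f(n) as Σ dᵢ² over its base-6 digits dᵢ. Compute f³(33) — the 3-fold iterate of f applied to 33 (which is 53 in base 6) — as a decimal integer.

33 = (5,3)_6 → 5² + 3² = 25 + 9 = 34
34 = (5,4)_6 → 5² + 4² = 25 + 16 = 41
41 = (1,0,5)_6 → 1² + 0² + 5² = 1 + 0 + 25 = 26

26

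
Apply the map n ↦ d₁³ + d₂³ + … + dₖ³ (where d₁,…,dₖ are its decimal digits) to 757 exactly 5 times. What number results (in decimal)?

757 → 7³ + 5³ + 7³ = 811
811 → 8³ + 1³ + 1³ = 514
514 → 5³ + 1³ + 4³ = 190
190 → 1³ + 9³ + 0³ = 730
730 → 7³ + 3³ + 0³ = 370

370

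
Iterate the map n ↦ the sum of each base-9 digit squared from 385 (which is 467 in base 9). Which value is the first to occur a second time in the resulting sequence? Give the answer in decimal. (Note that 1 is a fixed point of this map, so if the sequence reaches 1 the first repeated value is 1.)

1

385 = (4,6,7)_9 → 4² + 6² + 7² = 101
101 = (1,2,2)_9 → 1² + 2² + 2² = 9
9 = (1,0)_9 → 1² + 0² = 1  — reached the fixed point 1.
1 → 1, so 1 is the first repeated value.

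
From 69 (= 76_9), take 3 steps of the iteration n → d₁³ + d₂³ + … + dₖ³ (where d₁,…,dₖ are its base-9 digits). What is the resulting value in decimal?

1

69 = (7,6)_9 → 7³ + 6³ = 559
559 = (6,8,1)_9 → 6³ + 8³ + 1³ = 729
729 = (1,0,0,0)_9 → 1³ + 0³ + 0³ + 0³ = 1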